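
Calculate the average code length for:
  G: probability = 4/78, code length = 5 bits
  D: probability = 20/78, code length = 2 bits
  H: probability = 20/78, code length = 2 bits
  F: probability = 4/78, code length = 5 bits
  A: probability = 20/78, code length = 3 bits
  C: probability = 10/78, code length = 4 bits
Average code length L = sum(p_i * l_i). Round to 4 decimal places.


Weighted contributions p_i * l_i:
  G: (4/78) * 5 = 20/78
  D: (20/78) * 2 = 40/78
  H: (20/78) * 2 = 40/78
  F: (4/78) * 5 = 20/78
  A: (20/78) * 3 = 60/78
  C: (10/78) * 4 = 40/78
Sum = (20 + 40 + 40 + 20 + 60 + 40)/78 = 220/78

L = 220/78 = 2.8205 bits/symbol


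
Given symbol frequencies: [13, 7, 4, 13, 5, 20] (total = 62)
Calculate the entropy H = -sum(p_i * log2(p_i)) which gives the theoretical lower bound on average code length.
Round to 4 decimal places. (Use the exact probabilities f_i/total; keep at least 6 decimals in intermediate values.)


Per-symbol terms -p_i * log2(p_i) with p_i = f_i/62:
  p = 13/62 = 0.209677: log2(p) = -2.253757, -p*log2(p) = 0.472562
  p = 7/62 = 0.112903: log2(p) = -3.146841, -p*log2(p) = 0.355289
  p = 4/62 = 0.064516: log2(p) = -3.954196, -p*log2(p) = 0.255109
  p = 13/62 = 0.209677: log2(p) = -2.253757, -p*log2(p) = 0.472562
  p = 5/62 = 0.080645: log2(p) = -3.632268, -p*log2(p) = 0.292925
  p = 20/62 = 0.322581: log2(p) = -1.632268, -p*log2(p) = 0.526538
H = 0.472562 + 0.355289 + 0.255109 + 0.472562 + 0.292925 + 0.526538 = 2.374985

H = 2.375 bits/symbol


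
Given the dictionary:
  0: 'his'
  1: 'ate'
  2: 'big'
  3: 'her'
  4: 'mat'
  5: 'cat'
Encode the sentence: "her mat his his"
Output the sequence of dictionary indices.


Look up each word in the dictionary:
  'her' -> 3
  'mat' -> 4
  'his' -> 0
  'his' -> 0

Encoded: [3, 4, 0, 0]


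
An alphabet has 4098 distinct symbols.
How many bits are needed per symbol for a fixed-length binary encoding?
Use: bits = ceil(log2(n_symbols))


log2(4098) = 12.0007
Bracket: 2^12 = 4096 < 4098 <= 2^13 = 8192
So ceil(log2(4098)) = 13

bits = ceil(log2(4098)) = ceil(12.0007) = 13 bits


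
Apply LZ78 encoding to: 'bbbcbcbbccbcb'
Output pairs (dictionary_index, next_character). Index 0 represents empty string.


LZ78 encoding steps:
Dictionary: {0: ''}
Step 1: w='' (idx 0), next='b' -> output (0, 'b'), add 'b' as idx 1
Step 2: w='b' (idx 1), next='b' -> output (1, 'b'), add 'bb' as idx 2
Step 3: w='' (idx 0), next='c' -> output (0, 'c'), add 'c' as idx 3
Step 4: w='b' (idx 1), next='c' -> output (1, 'c'), add 'bc' as idx 4
Step 5: w='bb' (idx 2), next='c' -> output (2, 'c'), add 'bbc' as idx 5
Step 6: w='c' (idx 3), next='b' -> output (3, 'b'), add 'cb' as idx 6
Step 7: w='cb' (idx 6), end of input -> output (6, '')


Encoded: [(0, 'b'), (1, 'b'), (0, 'c'), (1, 'c'), (2, 'c'), (3, 'b'), (6, '')]


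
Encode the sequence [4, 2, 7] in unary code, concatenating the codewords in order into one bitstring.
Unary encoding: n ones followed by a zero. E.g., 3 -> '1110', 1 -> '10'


Encode each number as n ones followed by a terminating 0:
  4 -> 11110 (5 bits)
  2 -> 110 (3 bits)
  7 -> 11111110 (8 bits)
Total length = 5 + 3 + 8 = 16 bits.

Unary([4, 2, 7]) = 1111011011111110 (16 bits)


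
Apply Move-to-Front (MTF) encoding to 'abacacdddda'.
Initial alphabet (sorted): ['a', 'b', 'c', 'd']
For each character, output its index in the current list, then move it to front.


MTF encoding:
'a': index 0 in ['a', 'b', 'c', 'd'] -> ['a', 'b', 'c', 'd']
'b': index 1 in ['a', 'b', 'c', 'd'] -> ['b', 'a', 'c', 'd']
'a': index 1 in ['b', 'a', 'c', 'd'] -> ['a', 'b', 'c', 'd']
'c': index 2 in ['a', 'b', 'c', 'd'] -> ['c', 'a', 'b', 'd']
'a': index 1 in ['c', 'a', 'b', 'd'] -> ['a', 'c', 'b', 'd']
'c': index 1 in ['a', 'c', 'b', 'd'] -> ['c', 'a', 'b', 'd']
'd': index 3 in ['c', 'a', 'b', 'd'] -> ['d', 'c', 'a', 'b']
'd': index 0 in ['d', 'c', 'a', 'b'] -> ['d', 'c', 'a', 'b']
'd': index 0 in ['d', 'c', 'a', 'b'] -> ['d', 'c', 'a', 'b']
'd': index 0 in ['d', 'c', 'a', 'b'] -> ['d', 'c', 'a', 'b']
'a': index 2 in ['d', 'c', 'a', 'b'] -> ['a', 'd', 'c', 'b']


Output: [0, 1, 1, 2, 1, 1, 3, 0, 0, 0, 2]


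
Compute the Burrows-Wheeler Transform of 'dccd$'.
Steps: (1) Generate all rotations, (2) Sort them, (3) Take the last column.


Rotations (sorted):
  0: $dccd -> last char: d
  1: ccd$d -> last char: d
  2: cd$dc -> last char: c
  3: d$dcc -> last char: c
  4: dccd$ -> last char: $


BWT = ddcc$


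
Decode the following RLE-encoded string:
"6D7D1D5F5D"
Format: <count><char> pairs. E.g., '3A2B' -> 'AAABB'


Expanding each <count><char> pair:
  6D -> 'DDDDDD'
  7D -> 'DDDDDDD'
  1D -> 'D'
  5F -> 'FFFFF'
  5D -> 'DDDDD'

Decoded = DDDDDDDDDDDDDDFFFFFDDDDD


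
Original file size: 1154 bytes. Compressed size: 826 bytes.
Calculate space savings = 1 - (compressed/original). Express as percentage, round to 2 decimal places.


ratio = compressed/original = 826/1154 = 0.715771
savings = 1 - ratio = 1 - 0.715771 = 0.284229
as a percentage: 0.284229 * 100 = 28.42%

Space savings = 1 - 826/1154 = 28.42%


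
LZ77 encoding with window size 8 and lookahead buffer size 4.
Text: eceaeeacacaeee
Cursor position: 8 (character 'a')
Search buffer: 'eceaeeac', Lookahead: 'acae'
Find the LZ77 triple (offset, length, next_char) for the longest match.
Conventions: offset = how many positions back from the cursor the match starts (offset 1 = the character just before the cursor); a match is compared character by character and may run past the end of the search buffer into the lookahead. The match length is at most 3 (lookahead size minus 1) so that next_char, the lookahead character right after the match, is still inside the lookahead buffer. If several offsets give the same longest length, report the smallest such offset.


Try each offset into the search buffer:
  offset=1 (pos 7, char 'c'): match length 0
  offset=2 (pos 6, char 'a'): match length 3
  offset=3 (pos 5, char 'e'): match length 0
  offset=4 (pos 4, char 'e'): match length 0
  offset=5 (pos 3, char 'a'): match length 1
  offset=6 (pos 2, char 'e'): match length 0
  offset=7 (pos 1, char 'c'): match length 0
  offset=8 (pos 0, char 'e'): match length 0
Longest match has length 3 at offset 2.
next_char = character at position 8 + 3 = 11 -> 'e'

Best match: offset=2, length=3 (matching 'aca' starting at position 6)
LZ77 triple: (2, 3, 'e')


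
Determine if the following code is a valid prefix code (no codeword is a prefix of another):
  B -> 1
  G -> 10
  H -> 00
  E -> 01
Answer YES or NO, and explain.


Checking each pair (does one codeword prefix another?):
  B='1' vs G='10': prefix -- VIOLATION

NO -- this is NOT a valid prefix code. B (1) is a prefix of G (10).


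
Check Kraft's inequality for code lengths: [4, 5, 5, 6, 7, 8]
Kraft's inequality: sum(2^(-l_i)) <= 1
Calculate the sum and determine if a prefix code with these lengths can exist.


Sum = 2^(-4) + 2^(-5) + 2^(-5) + 2^(-6) + 2^(-7) + 2^(-8)
    = 0.0625 + 0.03125 + 0.03125 + 0.015625 + 0.0078125 + 0.00390625
    = 39/256 = 0.15234375
Since 0.15234375 <= 1, Kraft's inequality IS satisfied.
A prefix code with these lengths CAN exist.

Kraft sum = 0.15234375. Satisfied.


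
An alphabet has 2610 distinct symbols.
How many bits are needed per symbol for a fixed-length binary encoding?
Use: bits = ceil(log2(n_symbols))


log2(2610) = 11.3498
Bracket: 2^11 = 2048 < 2610 <= 2^12 = 4096
So ceil(log2(2610)) = 12

bits = ceil(log2(2610)) = ceil(11.3498) = 12 bits


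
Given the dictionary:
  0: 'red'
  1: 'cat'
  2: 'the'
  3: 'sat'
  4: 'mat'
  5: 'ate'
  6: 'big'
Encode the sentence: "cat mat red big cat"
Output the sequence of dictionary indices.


Look up each word in the dictionary:
  'cat' -> 1
  'mat' -> 4
  'red' -> 0
  'big' -> 6
  'cat' -> 1

Encoded: [1, 4, 0, 6, 1]


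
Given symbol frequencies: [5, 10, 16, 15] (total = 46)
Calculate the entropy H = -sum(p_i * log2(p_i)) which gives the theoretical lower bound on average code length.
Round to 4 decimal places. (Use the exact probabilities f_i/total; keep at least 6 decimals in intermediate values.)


Per-symbol terms -p_i * log2(p_i) with p_i = f_i/46:
  p = 5/46 = 0.108696: log2(p) = -3.201634, -p*log2(p) = 0.348004
  p = 10/46 = 0.217391: log2(p) = -2.201634, -p*log2(p) = 0.478616
  p = 16/46 = 0.347826: log2(p) = -1.523562, -p*log2(p) = 0.529935
  p = 15/46 = 0.326087: log2(p) = -1.616671, -p*log2(p) = 0.527175
H = 0.348004 + 0.478616 + 0.529935 + 0.527175 = 1.883730

H = 1.8837 bits/symbol


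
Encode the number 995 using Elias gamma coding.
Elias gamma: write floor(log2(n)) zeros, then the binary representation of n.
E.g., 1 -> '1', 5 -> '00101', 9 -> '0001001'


num_bits = floor(log2(995)) + 1 = 10
leading_zeros = num_bits - 1 = 9
binary(995) = 1111100011

Elias gamma(995) = '000000000' + '1111100011' = 0000000001111100011 (19 bits)


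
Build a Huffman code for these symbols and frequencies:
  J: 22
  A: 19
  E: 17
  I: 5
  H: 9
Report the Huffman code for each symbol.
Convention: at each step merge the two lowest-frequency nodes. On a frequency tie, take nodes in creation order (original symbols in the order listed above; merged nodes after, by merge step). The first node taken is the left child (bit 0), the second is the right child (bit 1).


Huffman tree construction:
Step 1: Merge I(5) + H(9) = 14
Step 2: Merge (I+H)(14) + E(17) = 31
Step 3: Merge A(19) + J(22) = 41
Step 4: Merge ((I+H)+E)(31) + (A+J)(41) = 72
Read each symbol's code off the tree from the root (left child = 0, right child = 1).

Codes:
  J: 11 (length 2)
  A: 10 (length 2)
  E: 01 (length 2)
  I: 000 (length 3)
  H: 001 (length 3)
Average code length: 158/72 = 2.1944 bits/symbol


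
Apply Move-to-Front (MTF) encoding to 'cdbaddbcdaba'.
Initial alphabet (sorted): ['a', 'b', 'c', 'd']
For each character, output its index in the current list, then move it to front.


MTF encoding:
'c': index 2 in ['a', 'b', 'c', 'd'] -> ['c', 'a', 'b', 'd']
'd': index 3 in ['c', 'a', 'b', 'd'] -> ['d', 'c', 'a', 'b']
'b': index 3 in ['d', 'c', 'a', 'b'] -> ['b', 'd', 'c', 'a']
'a': index 3 in ['b', 'd', 'c', 'a'] -> ['a', 'b', 'd', 'c']
'd': index 2 in ['a', 'b', 'd', 'c'] -> ['d', 'a', 'b', 'c']
'd': index 0 in ['d', 'a', 'b', 'c'] -> ['d', 'a', 'b', 'c']
'b': index 2 in ['d', 'a', 'b', 'c'] -> ['b', 'd', 'a', 'c']
'c': index 3 in ['b', 'd', 'a', 'c'] -> ['c', 'b', 'd', 'a']
'd': index 2 in ['c', 'b', 'd', 'a'] -> ['d', 'c', 'b', 'a']
'a': index 3 in ['d', 'c', 'b', 'a'] -> ['a', 'd', 'c', 'b']
'b': index 3 in ['a', 'd', 'c', 'b'] -> ['b', 'a', 'd', 'c']
'a': index 1 in ['b', 'a', 'd', 'c'] -> ['a', 'b', 'd', 'c']


Output: [2, 3, 3, 3, 2, 0, 2, 3, 2, 3, 3, 1]


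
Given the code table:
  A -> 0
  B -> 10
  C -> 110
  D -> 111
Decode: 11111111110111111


Decoding:
111 -> D
111 -> D
111 -> D
10 -> B
111 -> D
111 -> D


Result: DDDBDD


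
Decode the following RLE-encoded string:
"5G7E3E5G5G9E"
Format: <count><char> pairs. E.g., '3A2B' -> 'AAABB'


Expanding each <count><char> pair:
  5G -> 'GGGGG'
  7E -> 'EEEEEEE'
  3E -> 'EEE'
  5G -> 'GGGGG'
  5G -> 'GGGGG'
  9E -> 'EEEEEEEEE'

Decoded = GGGGGEEEEEEEEEEGGGGGGGGGGEEEEEEEEE


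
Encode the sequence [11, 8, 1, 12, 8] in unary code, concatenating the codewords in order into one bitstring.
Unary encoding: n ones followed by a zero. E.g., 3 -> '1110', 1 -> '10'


Encode each number as n ones followed by a terminating 0:
  11 -> 111111111110 (12 bits)
  8 -> 111111110 (9 bits)
  1 -> 10 (2 bits)
  12 -> 1111111111110 (13 bits)
  8 -> 111111110 (9 bits)
Total length = 12 + 9 + 2 + 13 + 9 = 45 bits.

Unary([11, 8, 1, 12, 8]) = 111111111110111111110101111111111110111111110 (45 bits)


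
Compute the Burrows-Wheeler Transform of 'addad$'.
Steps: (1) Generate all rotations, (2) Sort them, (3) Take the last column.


Rotations (sorted):
  0: $addad -> last char: d
  1: ad$add -> last char: d
  2: addad$ -> last char: $
  3: d$adda -> last char: a
  4: dad$ad -> last char: d
  5: ddad$a -> last char: a


BWT = dd$ada


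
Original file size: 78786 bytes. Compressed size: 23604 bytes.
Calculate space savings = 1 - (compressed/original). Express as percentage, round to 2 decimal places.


ratio = compressed/original = 23604/78786 = 0.299596
savings = 1 - ratio = 1 - 0.299596 = 0.700404
as a percentage: 0.700404 * 100 = 70.04%

Space savings = 1 - 23604/78786 = 70.04%


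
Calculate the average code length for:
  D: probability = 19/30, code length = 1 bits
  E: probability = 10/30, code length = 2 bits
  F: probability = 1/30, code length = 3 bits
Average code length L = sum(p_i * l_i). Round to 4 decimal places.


Weighted contributions p_i * l_i:
  D: (19/30) * 1 = 19/30
  E: (10/30) * 2 = 20/30
  F: (1/30) * 3 = 3/30
Sum = (19 + 20 + 3)/30 = 42/30

L = 42/30 = 1.4000 bits/symbol


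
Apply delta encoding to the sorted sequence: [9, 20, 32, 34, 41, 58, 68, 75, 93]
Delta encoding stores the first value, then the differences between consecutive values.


First value: 9
Deltas:
  20 - 9 = 11
  32 - 20 = 12
  34 - 32 = 2
  41 - 34 = 7
  58 - 41 = 17
  68 - 58 = 10
  75 - 68 = 7
  93 - 75 = 18


Delta encoded: [9, 11, 12, 2, 7, 17, 10, 7, 18]


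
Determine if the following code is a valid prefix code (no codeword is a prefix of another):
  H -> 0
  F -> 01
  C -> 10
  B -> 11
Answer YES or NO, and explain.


Checking each pair (does one codeword prefix another?):
  H='0' vs F='01': prefix -- VIOLATION

NO -- this is NOT a valid prefix code. H (0) is a prefix of F (01).


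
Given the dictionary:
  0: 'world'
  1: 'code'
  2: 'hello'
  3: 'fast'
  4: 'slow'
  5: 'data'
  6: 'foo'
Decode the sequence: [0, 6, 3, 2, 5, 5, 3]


Look up each index in the dictionary:
  0 -> 'world'
  6 -> 'foo'
  3 -> 'fast'
  2 -> 'hello'
  5 -> 'data'
  5 -> 'data'
  3 -> 'fast'

Decoded: "world foo fast hello data data fast"


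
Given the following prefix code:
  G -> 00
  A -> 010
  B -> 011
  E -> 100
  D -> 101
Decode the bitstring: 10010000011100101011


Decoding step by step:
Bits 100 -> E
Bits 100 -> E
Bits 00 -> G
Bits 011 -> B
Bits 100 -> E
Bits 101 -> D
Bits 011 -> B


Decoded message: EEGBEDB


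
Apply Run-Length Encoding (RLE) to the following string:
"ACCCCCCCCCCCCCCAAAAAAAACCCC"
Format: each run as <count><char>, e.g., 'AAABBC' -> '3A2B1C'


Scanning runs left to right:
  i=0: run of 'A' x 1 -> '1A'
  i=1: run of 'C' x 14 -> '14C'
  i=15: run of 'A' x 8 -> '8A'
  i=23: run of 'C' x 4 -> '4C'

RLE = 1A14C8A4C


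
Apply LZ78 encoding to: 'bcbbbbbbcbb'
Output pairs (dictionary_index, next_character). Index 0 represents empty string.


LZ78 encoding steps:
Dictionary: {0: ''}
Step 1: w='' (idx 0), next='b' -> output (0, 'b'), add 'b' as idx 1
Step 2: w='' (idx 0), next='c' -> output (0, 'c'), add 'c' as idx 2
Step 3: w='b' (idx 1), next='b' -> output (1, 'b'), add 'bb' as idx 3
Step 4: w='bb' (idx 3), next='b' -> output (3, 'b'), add 'bbb' as idx 4
Step 5: w='b' (idx 1), next='c' -> output (1, 'c'), add 'bc' as idx 5
Step 6: w='bb' (idx 3), end of input -> output (3, '')


Encoded: [(0, 'b'), (0, 'c'), (1, 'b'), (3, 'b'), (1, 'c'), (3, '')]


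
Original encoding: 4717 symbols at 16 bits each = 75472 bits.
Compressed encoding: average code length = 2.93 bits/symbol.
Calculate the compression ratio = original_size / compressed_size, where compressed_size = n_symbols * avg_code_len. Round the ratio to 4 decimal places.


original_size = n_symbols * orig_bits = 4717 * 16 = 75472 bits
compressed_size = n_symbols * avg_code_len = 4717 * 2.93 = 13820.81 bits
ratio = original_size / compressed_size = 75472 / 13820.81 = 5.4608

Compression ratio = 5.4608


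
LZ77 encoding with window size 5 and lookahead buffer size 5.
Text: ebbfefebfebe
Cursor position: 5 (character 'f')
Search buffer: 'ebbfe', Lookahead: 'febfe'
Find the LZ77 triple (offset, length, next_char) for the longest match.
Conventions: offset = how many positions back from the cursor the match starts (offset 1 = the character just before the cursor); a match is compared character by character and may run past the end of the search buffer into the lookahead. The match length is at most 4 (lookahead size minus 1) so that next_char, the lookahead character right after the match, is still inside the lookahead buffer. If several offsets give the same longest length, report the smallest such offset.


Try each offset into the search buffer:
  offset=1 (pos 4, char 'e'): match length 0
  offset=2 (pos 3, char 'f'): match length 2
  offset=3 (pos 2, char 'b'): match length 0
  offset=4 (pos 1, char 'b'): match length 0
  offset=5 (pos 0, char 'e'): match length 0
Longest match has length 2 at offset 2.
next_char = character at position 5 + 2 = 7 -> 'b'

Best match: offset=2, length=2 (matching 'fe' starting at position 3)
LZ77 triple: (2, 2, 'b')


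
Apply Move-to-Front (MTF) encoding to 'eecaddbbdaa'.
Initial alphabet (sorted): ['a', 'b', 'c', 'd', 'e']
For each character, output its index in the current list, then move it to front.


MTF encoding:
'e': index 4 in ['a', 'b', 'c', 'd', 'e'] -> ['e', 'a', 'b', 'c', 'd']
'e': index 0 in ['e', 'a', 'b', 'c', 'd'] -> ['e', 'a', 'b', 'c', 'd']
'c': index 3 in ['e', 'a', 'b', 'c', 'd'] -> ['c', 'e', 'a', 'b', 'd']
'a': index 2 in ['c', 'e', 'a', 'b', 'd'] -> ['a', 'c', 'e', 'b', 'd']
'd': index 4 in ['a', 'c', 'e', 'b', 'd'] -> ['d', 'a', 'c', 'e', 'b']
'd': index 0 in ['d', 'a', 'c', 'e', 'b'] -> ['d', 'a', 'c', 'e', 'b']
'b': index 4 in ['d', 'a', 'c', 'e', 'b'] -> ['b', 'd', 'a', 'c', 'e']
'b': index 0 in ['b', 'd', 'a', 'c', 'e'] -> ['b', 'd', 'a', 'c', 'e']
'd': index 1 in ['b', 'd', 'a', 'c', 'e'] -> ['d', 'b', 'a', 'c', 'e']
'a': index 2 in ['d', 'b', 'a', 'c', 'e'] -> ['a', 'd', 'b', 'c', 'e']
'a': index 0 in ['a', 'd', 'b', 'c', 'e'] -> ['a', 'd', 'b', 'c', 'e']


Output: [4, 0, 3, 2, 4, 0, 4, 0, 1, 2, 0]


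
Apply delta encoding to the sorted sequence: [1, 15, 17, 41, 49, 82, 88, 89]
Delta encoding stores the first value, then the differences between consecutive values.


First value: 1
Deltas:
  15 - 1 = 14
  17 - 15 = 2
  41 - 17 = 24
  49 - 41 = 8
  82 - 49 = 33
  88 - 82 = 6
  89 - 88 = 1


Delta encoded: [1, 14, 2, 24, 8, 33, 6, 1]


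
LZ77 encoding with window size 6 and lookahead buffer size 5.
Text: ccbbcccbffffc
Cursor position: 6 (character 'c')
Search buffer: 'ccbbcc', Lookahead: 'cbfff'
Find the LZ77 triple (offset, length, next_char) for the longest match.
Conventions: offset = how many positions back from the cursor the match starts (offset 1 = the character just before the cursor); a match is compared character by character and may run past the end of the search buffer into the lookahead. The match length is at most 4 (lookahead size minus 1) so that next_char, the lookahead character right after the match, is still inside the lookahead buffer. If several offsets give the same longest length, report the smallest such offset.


Try each offset into the search buffer:
  offset=1 (pos 5, char 'c'): match length 1
  offset=2 (pos 4, char 'c'): match length 1
  offset=3 (pos 3, char 'b'): match length 0
  offset=4 (pos 2, char 'b'): match length 0
  offset=5 (pos 1, char 'c'): match length 2
  offset=6 (pos 0, char 'c'): match length 1
Longest match has length 2 at offset 5.
next_char = character at position 6 + 2 = 8 -> 'f'

Best match: offset=5, length=2 (matching 'cb' starting at position 1)
LZ77 triple: (5, 2, 'f')


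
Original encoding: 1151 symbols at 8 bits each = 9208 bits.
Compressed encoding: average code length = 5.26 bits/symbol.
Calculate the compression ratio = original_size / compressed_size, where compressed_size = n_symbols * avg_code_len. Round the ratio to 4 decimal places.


original_size = n_symbols * orig_bits = 1151 * 8 = 9208 bits
compressed_size = n_symbols * avg_code_len = 1151 * 5.26 = 6054.26 bits
ratio = original_size / compressed_size = 9208 / 6054.26 = 1.5209

Compression ratio = 1.5209


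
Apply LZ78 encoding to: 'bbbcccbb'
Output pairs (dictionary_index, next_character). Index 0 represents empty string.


LZ78 encoding steps:
Dictionary: {0: ''}
Step 1: w='' (idx 0), next='b' -> output (0, 'b'), add 'b' as idx 1
Step 2: w='b' (idx 1), next='b' -> output (1, 'b'), add 'bb' as idx 2
Step 3: w='' (idx 0), next='c' -> output (0, 'c'), add 'c' as idx 3
Step 4: w='c' (idx 3), next='c' -> output (3, 'c'), add 'cc' as idx 4
Step 5: w='bb' (idx 2), end of input -> output (2, '')


Encoded: [(0, 'b'), (1, 'b'), (0, 'c'), (3, 'c'), (2, '')]


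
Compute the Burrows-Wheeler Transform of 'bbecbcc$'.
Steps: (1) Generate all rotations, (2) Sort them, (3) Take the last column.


Rotations (sorted):
  0: $bbecbcc -> last char: c
  1: bbecbcc$ -> last char: $
  2: bcc$bbec -> last char: c
  3: becbcc$b -> last char: b
  4: c$bbecbc -> last char: c
  5: cbcc$bbe -> last char: e
  6: cc$bbecb -> last char: b
  7: ecbcc$bb -> last char: b


BWT = c$cbcebb


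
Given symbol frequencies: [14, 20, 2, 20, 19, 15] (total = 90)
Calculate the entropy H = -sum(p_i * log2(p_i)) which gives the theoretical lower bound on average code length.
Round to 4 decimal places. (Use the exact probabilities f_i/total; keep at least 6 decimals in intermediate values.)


Per-symbol terms -p_i * log2(p_i) with p_i = f_i/90:
  p = 14/90 = 0.155556: log2(p) = -2.684498, -p*log2(p) = 0.417589
  p = 20/90 = 0.222222: log2(p) = -2.169925, -p*log2(p) = 0.482206
  p = 2/90 = 0.022222: log2(p) = -5.491853, -p*log2(p) = 0.122041
  p = 20/90 = 0.222222: log2(p) = -2.169925, -p*log2(p) = 0.482206
  p = 19/90 = 0.211111: log2(p) = -2.243926, -p*log2(p) = 0.473718
  p = 15/90 = 0.166667: log2(p) = -2.584963, -p*log2(p) = 0.430827
H = 0.417589 + 0.482206 + 0.122041 + 0.482206 + 0.473718 + 0.430827 = 2.408587

H = 2.4086 bits/symbol


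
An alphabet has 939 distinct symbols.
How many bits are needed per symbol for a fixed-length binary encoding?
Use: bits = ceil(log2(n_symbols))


log2(939) = 9.875
Bracket: 2^9 = 512 < 939 <= 2^10 = 1024
So ceil(log2(939)) = 10

bits = ceil(log2(939)) = ceil(9.875) = 10 bits


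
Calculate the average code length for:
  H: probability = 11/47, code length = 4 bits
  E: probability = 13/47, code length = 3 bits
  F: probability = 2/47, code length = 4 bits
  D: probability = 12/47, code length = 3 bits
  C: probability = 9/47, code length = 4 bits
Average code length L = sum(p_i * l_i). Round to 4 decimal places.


Weighted contributions p_i * l_i:
  H: (11/47) * 4 = 44/47
  E: (13/47) * 3 = 39/47
  F: (2/47) * 4 = 8/47
  D: (12/47) * 3 = 36/47
  C: (9/47) * 4 = 36/47
Sum = (44 + 39 + 8 + 36 + 36)/47 = 163/47

L = 163/47 = 3.4681 bits/symbol


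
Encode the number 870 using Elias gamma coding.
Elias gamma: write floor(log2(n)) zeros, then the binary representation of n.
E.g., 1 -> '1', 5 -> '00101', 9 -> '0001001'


num_bits = floor(log2(870)) + 1 = 10
leading_zeros = num_bits - 1 = 9
binary(870) = 1101100110

Elias gamma(870) = '000000000' + '1101100110' = 0000000001101100110 (19 bits)


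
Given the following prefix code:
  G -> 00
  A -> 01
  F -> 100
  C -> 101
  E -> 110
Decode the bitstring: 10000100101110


Decoding step by step:
Bits 100 -> F
Bits 00 -> G
Bits 100 -> F
Bits 101 -> C
Bits 110 -> E


Decoded message: FGFCE


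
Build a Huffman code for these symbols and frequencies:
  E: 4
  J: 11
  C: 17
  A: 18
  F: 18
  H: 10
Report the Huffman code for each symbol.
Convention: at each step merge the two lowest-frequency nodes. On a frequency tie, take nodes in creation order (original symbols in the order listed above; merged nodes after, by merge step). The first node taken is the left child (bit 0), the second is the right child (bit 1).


Huffman tree construction:
Step 1: Merge E(4) + H(10) = 14
Step 2: Merge J(11) + (E+H)(14) = 25
Step 3: Merge C(17) + A(18) = 35
Step 4: Merge F(18) + (J+(E+H))(25) = 43
Step 5: Merge (C+A)(35) + (F+(J+(E+H)))(43) = 78
Read each symbol's code off the tree from the root (left child = 0, right child = 1).

Codes:
  E: 1110 (length 4)
  J: 110 (length 3)
  C: 00 (length 2)
  A: 01 (length 2)
  F: 10 (length 2)
  H: 1111 (length 4)
Average code length: 195/78 = 2.5000 bits/symbol


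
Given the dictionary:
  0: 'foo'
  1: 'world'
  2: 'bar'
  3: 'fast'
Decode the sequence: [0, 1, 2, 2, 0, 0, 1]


Look up each index in the dictionary:
  0 -> 'foo'
  1 -> 'world'
  2 -> 'bar'
  2 -> 'bar'
  0 -> 'foo'
  0 -> 'foo'
  1 -> 'world'

Decoded: "foo world bar bar foo foo world"


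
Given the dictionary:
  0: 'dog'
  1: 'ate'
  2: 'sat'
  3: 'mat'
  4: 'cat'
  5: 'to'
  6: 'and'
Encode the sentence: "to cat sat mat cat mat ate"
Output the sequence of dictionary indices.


Look up each word in the dictionary:
  'to' -> 5
  'cat' -> 4
  'sat' -> 2
  'mat' -> 3
  'cat' -> 4
  'mat' -> 3
  'ate' -> 1

Encoded: [5, 4, 2, 3, 4, 3, 1]


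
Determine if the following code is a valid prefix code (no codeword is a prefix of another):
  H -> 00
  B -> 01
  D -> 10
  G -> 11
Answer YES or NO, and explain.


Checking each pair (does one codeword prefix another?):
  H='00' vs B='01': no prefix
  H='00' vs D='10': no prefix
  H='00' vs G='11': no prefix
  B='01' vs H='00': no prefix
  B='01' vs D='10': no prefix
  B='01' vs G='11': no prefix
  D='10' vs H='00': no prefix
  D='10' vs B='01': no prefix
  D='10' vs G='11': no prefix
  G='11' vs H='00': no prefix
  G='11' vs B='01': no prefix
  G='11' vs D='10': no prefix
No violation found over all pairs.

YES -- this is a valid prefix code. No codeword is a prefix of any other codeword.


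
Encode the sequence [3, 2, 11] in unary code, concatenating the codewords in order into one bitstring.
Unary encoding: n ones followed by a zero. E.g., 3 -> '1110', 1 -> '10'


Encode each number as n ones followed by a terminating 0:
  3 -> 1110 (4 bits)
  2 -> 110 (3 bits)
  11 -> 111111111110 (12 bits)
Total length = 4 + 3 + 12 = 19 bits.

Unary([3, 2, 11]) = 1110110111111111110 (19 bits)


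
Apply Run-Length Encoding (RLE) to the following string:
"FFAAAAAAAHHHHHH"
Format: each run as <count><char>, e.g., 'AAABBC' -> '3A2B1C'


Scanning runs left to right:
  i=0: run of 'F' x 2 -> '2F'
  i=2: run of 'A' x 7 -> '7A'
  i=9: run of 'H' x 6 -> '6H'

RLE = 2F7A6H


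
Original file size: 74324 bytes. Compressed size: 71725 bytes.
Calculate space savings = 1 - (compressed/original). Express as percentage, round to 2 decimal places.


ratio = compressed/original = 71725/74324 = 0.965031
savings = 1 - ratio = 1 - 0.965031 = 0.034969
as a percentage: 0.034969 * 100 = 3.5%

Space savings = 1 - 71725/74324 = 3.5%


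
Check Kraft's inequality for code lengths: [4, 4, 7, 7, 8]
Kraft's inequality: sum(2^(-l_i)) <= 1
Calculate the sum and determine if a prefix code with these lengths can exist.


Sum = 2^(-4) + 2^(-4) + 2^(-7) + 2^(-7) + 2^(-8)
    = 0.0625 + 0.0625 + 0.0078125 + 0.0078125 + 0.00390625
    = 37/256 = 0.14453125
Since 0.14453125 <= 1, Kraft's inequality IS satisfied.
A prefix code with these lengths CAN exist.

Kraft sum = 0.14453125. Satisfied.


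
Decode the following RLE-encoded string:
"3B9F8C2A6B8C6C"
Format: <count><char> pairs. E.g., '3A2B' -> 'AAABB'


Expanding each <count><char> pair:
  3B -> 'BBB'
  9F -> 'FFFFFFFFF'
  8C -> 'CCCCCCCC'
  2A -> 'AA'
  6B -> 'BBBBBB'
  8C -> 'CCCCCCCC'
  6C -> 'CCCCCC'

Decoded = BBBFFFFFFFFFCCCCCCCCAABBBBBBCCCCCCCCCCCCCC


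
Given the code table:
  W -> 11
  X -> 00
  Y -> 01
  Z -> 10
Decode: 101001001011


Decoding:
10 -> Z
10 -> Z
01 -> Y
00 -> X
10 -> Z
11 -> W


Result: ZZYXZW


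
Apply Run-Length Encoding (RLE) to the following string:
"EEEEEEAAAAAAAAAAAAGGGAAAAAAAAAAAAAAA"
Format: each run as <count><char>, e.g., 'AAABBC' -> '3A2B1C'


Scanning runs left to right:
  i=0: run of 'E' x 6 -> '6E'
  i=6: run of 'A' x 12 -> '12A'
  i=18: run of 'G' x 3 -> '3G'
  i=21: run of 'A' x 15 -> '15A'

RLE = 6E12A3G15A


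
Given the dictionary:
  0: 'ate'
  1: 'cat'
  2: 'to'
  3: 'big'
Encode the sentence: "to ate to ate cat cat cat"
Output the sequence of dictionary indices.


Look up each word in the dictionary:
  'to' -> 2
  'ate' -> 0
  'to' -> 2
  'ate' -> 0
  'cat' -> 1
  'cat' -> 1
  'cat' -> 1

Encoded: [2, 0, 2, 0, 1, 1, 1]


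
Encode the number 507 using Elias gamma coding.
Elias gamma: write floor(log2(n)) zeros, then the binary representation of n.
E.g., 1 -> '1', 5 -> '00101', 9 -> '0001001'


num_bits = floor(log2(507)) + 1 = 9
leading_zeros = num_bits - 1 = 8
binary(507) = 111111011

Elias gamma(507) = '00000000' + '111111011' = 00000000111111011 (17 bits)


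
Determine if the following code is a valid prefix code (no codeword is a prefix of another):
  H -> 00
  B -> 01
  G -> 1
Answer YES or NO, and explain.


Checking each pair (does one codeword prefix another?):
  H='00' vs B='01': no prefix
  H='00' vs G='1': no prefix
  B='01' vs H='00': no prefix
  B='01' vs G='1': no prefix
  G='1' vs H='00': no prefix
  G='1' vs B='01': no prefix
No violation found over all pairs.

YES -- this is a valid prefix code. No codeword is a prefix of any other codeword.


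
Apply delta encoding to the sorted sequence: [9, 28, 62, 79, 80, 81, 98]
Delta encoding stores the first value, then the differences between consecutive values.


First value: 9
Deltas:
  28 - 9 = 19
  62 - 28 = 34
  79 - 62 = 17
  80 - 79 = 1
  81 - 80 = 1
  98 - 81 = 17


Delta encoded: [9, 19, 34, 17, 1, 1, 17]


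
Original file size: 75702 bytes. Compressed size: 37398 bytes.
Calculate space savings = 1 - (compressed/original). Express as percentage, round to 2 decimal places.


ratio = compressed/original = 37398/75702 = 0.494016
savings = 1 - ratio = 1 - 0.494016 = 0.505984
as a percentage: 0.505984 * 100 = 50.6%

Space savings = 1 - 37398/75702 = 50.6%


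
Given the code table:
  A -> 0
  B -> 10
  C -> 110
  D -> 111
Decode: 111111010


Decoding:
111 -> D
111 -> D
0 -> A
10 -> B


Result: DDAB


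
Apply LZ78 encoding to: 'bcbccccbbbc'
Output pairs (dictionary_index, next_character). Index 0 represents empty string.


LZ78 encoding steps:
Dictionary: {0: ''}
Step 1: w='' (idx 0), next='b' -> output (0, 'b'), add 'b' as idx 1
Step 2: w='' (idx 0), next='c' -> output (0, 'c'), add 'c' as idx 2
Step 3: w='b' (idx 1), next='c' -> output (1, 'c'), add 'bc' as idx 3
Step 4: w='c' (idx 2), next='c' -> output (2, 'c'), add 'cc' as idx 4
Step 5: w='c' (idx 2), next='b' -> output (2, 'b'), add 'cb' as idx 5
Step 6: w='b' (idx 1), next='b' -> output (1, 'b'), add 'bb' as idx 6
Step 7: w='c' (idx 2), end of input -> output (2, '')


Encoded: [(0, 'b'), (0, 'c'), (1, 'c'), (2, 'c'), (2, 'b'), (1, 'b'), (2, '')]


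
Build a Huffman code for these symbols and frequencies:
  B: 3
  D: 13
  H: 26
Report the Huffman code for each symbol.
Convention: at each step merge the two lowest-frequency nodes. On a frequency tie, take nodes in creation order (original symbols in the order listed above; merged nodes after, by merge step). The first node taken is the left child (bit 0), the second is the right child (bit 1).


Huffman tree construction:
Step 1: Merge B(3) + D(13) = 16
Step 2: Merge (B+D)(16) + H(26) = 42
Read each symbol's code off the tree from the root (left child = 0, right child = 1).

Codes:
  B: 00 (length 2)
  D: 01 (length 2)
  H: 1 (length 1)
Average code length: 58/42 = 1.3810 bits/symbol


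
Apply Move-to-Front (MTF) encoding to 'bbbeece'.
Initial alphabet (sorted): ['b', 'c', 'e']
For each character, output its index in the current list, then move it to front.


MTF encoding:
'b': index 0 in ['b', 'c', 'e'] -> ['b', 'c', 'e']
'b': index 0 in ['b', 'c', 'e'] -> ['b', 'c', 'e']
'b': index 0 in ['b', 'c', 'e'] -> ['b', 'c', 'e']
'e': index 2 in ['b', 'c', 'e'] -> ['e', 'b', 'c']
'e': index 0 in ['e', 'b', 'c'] -> ['e', 'b', 'c']
'c': index 2 in ['e', 'b', 'c'] -> ['c', 'e', 'b']
'e': index 1 in ['c', 'e', 'b'] -> ['e', 'c', 'b']


Output: [0, 0, 0, 2, 0, 2, 1]


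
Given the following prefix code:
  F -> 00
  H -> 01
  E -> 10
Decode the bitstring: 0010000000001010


Decoding step by step:
Bits 00 -> F
Bits 10 -> E
Bits 00 -> F
Bits 00 -> F
Bits 00 -> F
Bits 00 -> F
Bits 10 -> E
Bits 10 -> E


Decoded message: FEFFFFEE


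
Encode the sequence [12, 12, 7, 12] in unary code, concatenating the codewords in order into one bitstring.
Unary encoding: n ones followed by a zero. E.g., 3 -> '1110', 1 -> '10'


Encode each number as n ones followed by a terminating 0:
  12 -> 1111111111110 (13 bits)
  12 -> 1111111111110 (13 bits)
  7 -> 11111110 (8 bits)
  12 -> 1111111111110 (13 bits)
Total length = 13 + 13 + 8 + 13 = 47 bits.

Unary([12, 12, 7, 12]) = 11111111111101111111111110111111101111111111110 (47 bits)


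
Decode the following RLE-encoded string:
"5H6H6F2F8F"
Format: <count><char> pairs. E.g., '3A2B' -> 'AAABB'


Expanding each <count><char> pair:
  5H -> 'HHHHH'
  6H -> 'HHHHHH'
  6F -> 'FFFFFF'
  2F -> 'FF'
  8F -> 'FFFFFFFF'

Decoded = HHHHHHHHHHHFFFFFFFFFFFFFFFF


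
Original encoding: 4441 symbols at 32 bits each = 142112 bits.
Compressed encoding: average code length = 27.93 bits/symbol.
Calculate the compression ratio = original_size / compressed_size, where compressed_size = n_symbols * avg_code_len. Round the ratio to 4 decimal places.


original_size = n_symbols * orig_bits = 4441 * 32 = 142112 bits
compressed_size = n_symbols * avg_code_len = 4441 * 27.93 = 124037.13 bits
ratio = original_size / compressed_size = 142112 / 124037.13 = 1.1457

Compression ratio = 1.1457


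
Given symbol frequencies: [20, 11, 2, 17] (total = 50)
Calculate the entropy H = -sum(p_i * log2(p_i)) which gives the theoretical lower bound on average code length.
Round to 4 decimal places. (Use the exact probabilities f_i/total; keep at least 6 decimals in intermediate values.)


Per-symbol terms -p_i * log2(p_i) with p_i = f_i/50:
  p = 20/50 = 0.400000: log2(p) = -1.321928, -p*log2(p) = 0.528771
  p = 11/50 = 0.220000: log2(p) = -2.184425, -p*log2(p) = 0.480573
  p = 2/50 = 0.040000: log2(p) = -4.643856, -p*log2(p) = 0.185754
  p = 17/50 = 0.340000: log2(p) = -1.556393, -p*log2(p) = 0.529174
H = 0.528771 + 0.480573 + 0.185754 + 0.529174 = 1.724272

H = 1.7243 bits/symbol


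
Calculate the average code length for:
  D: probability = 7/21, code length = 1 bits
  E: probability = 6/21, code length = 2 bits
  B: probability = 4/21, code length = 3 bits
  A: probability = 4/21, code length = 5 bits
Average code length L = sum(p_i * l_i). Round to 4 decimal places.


Weighted contributions p_i * l_i:
  D: (7/21) * 1 = 7/21
  E: (6/21) * 2 = 12/21
  B: (4/21) * 3 = 12/21
  A: (4/21) * 5 = 20/21
Sum = (7 + 12 + 12 + 20)/21 = 51/21

L = 51/21 = 2.4286 bits/symbol


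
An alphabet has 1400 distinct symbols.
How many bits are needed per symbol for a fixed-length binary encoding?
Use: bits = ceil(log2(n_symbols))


log2(1400) = 10.4512
Bracket: 2^10 = 1024 < 1400 <= 2^11 = 2048
So ceil(log2(1400)) = 11

bits = ceil(log2(1400)) = ceil(10.4512) = 11 bits


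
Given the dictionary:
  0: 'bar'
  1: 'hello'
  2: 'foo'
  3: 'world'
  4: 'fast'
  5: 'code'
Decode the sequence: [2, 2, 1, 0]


Look up each index in the dictionary:
  2 -> 'foo'
  2 -> 'foo'
  1 -> 'hello'
  0 -> 'bar'

Decoded: "foo foo hello bar"


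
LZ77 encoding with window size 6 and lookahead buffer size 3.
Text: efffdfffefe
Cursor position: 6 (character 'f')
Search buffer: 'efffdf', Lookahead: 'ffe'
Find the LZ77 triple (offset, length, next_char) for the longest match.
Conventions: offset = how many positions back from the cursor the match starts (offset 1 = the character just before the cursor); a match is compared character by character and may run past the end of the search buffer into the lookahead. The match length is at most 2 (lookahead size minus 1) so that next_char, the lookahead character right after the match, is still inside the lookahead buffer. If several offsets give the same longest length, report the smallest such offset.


Try each offset into the search buffer:
  offset=1 (pos 5, char 'f'): match length 2
  offset=2 (pos 4, char 'd'): match length 0
  offset=3 (pos 3, char 'f'): match length 1
  offset=4 (pos 2, char 'f'): match length 2
  offset=5 (pos 1, char 'f'): match length 2
  offset=6 (pos 0, char 'e'): match length 0
Longest match has length 2, found at offsets 1, 4, 5; take the smallest, offset 1.
next_char = character at position 6 + 2 = 8 -> 'e'

Best match: offset=1, length=2 (matching 'ff' starting at position 5)
LZ77 triple: (1, 2, 'e')


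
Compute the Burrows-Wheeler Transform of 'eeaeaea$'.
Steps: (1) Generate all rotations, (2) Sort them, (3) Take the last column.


Rotations (sorted):
  0: $eeaeaea -> last char: a
  1: a$eeaeae -> last char: e
  2: aea$eeae -> last char: e
  3: aeaea$ee -> last char: e
  4: ea$eeaea -> last char: a
  5: eaea$eea -> last char: a
  6: eaeaea$e -> last char: e
  7: eeaeaea$ -> last char: $


BWT = aeeeaae$


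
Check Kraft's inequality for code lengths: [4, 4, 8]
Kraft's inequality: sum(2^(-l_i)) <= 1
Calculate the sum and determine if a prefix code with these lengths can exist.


Sum = 2^(-4) + 2^(-4) + 2^(-8)
    = 0.0625 + 0.0625 + 0.00390625
    = 33/256 = 0.12890625
Since 0.12890625 <= 1, Kraft's inequality IS satisfied.
A prefix code with these lengths CAN exist.

Kraft sum = 0.12890625. Satisfied.


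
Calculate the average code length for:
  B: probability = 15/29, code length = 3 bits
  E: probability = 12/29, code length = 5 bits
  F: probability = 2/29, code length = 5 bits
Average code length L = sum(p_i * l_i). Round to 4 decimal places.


Weighted contributions p_i * l_i:
  B: (15/29) * 3 = 45/29
  E: (12/29) * 5 = 60/29
  F: (2/29) * 5 = 10/29
Sum = (45 + 60 + 10)/29 = 115/29

L = 115/29 = 3.9655 bits/symbol


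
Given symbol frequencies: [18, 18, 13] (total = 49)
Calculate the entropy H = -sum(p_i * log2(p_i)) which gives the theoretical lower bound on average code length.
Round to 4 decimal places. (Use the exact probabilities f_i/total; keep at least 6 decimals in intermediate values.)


Per-symbol terms -p_i * log2(p_i) with p_i = f_i/49:
  p = 18/49 = 0.367347: log2(p) = -1.444785, -p*log2(p) = 0.530737
  p = 18/49 = 0.367347: log2(p) = -1.444785, -p*log2(p) = 0.530737
  p = 13/49 = 0.265306: log2(p) = -1.914270, -p*log2(p) = 0.507868
H = 0.530737 + 0.530737 + 0.507868 = 1.569342

H = 1.5693 bits/symbol


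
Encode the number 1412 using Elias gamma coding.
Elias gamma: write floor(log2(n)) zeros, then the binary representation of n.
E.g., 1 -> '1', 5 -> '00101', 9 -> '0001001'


num_bits = floor(log2(1412)) + 1 = 11
leading_zeros = num_bits - 1 = 10
binary(1412) = 10110000100

Elias gamma(1412) = '0000000000' + '10110000100' = 000000000010110000100 (21 bits)


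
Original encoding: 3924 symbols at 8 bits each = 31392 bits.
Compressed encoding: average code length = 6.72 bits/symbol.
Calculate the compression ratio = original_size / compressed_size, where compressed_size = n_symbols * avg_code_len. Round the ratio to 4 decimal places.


original_size = n_symbols * orig_bits = 3924 * 8 = 31392 bits
compressed_size = n_symbols * avg_code_len = 3924 * 6.72 = 26369.28 bits
ratio = original_size / compressed_size = 31392 / 26369.28 = 1.1905

Compression ratio = 1.1905


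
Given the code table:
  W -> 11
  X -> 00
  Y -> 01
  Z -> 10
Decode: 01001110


Decoding:
01 -> Y
00 -> X
11 -> W
10 -> Z


Result: YXWZ


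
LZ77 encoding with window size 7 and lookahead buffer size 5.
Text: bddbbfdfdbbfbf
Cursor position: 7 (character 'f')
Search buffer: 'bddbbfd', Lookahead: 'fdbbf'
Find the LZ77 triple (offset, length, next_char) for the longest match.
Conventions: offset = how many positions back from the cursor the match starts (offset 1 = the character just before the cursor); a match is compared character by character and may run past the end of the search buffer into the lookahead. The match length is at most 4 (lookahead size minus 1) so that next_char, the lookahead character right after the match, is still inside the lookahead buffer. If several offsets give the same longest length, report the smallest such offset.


Try each offset into the search buffer:
  offset=1 (pos 6, char 'd'): match length 0
  offset=2 (pos 5, char 'f'): match length 2
  offset=3 (pos 4, char 'b'): match length 0
  offset=4 (pos 3, char 'b'): match length 0
  offset=5 (pos 2, char 'd'): match length 0
  offset=6 (pos 1, char 'd'): match length 0
  offset=7 (pos 0, char 'b'): match length 0
Longest match has length 2 at offset 2.
next_char = character at position 7 + 2 = 9 -> 'b'

Best match: offset=2, length=2 (matching 'fd' starting at position 5)
LZ77 triple: (2, 2, 'b')
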